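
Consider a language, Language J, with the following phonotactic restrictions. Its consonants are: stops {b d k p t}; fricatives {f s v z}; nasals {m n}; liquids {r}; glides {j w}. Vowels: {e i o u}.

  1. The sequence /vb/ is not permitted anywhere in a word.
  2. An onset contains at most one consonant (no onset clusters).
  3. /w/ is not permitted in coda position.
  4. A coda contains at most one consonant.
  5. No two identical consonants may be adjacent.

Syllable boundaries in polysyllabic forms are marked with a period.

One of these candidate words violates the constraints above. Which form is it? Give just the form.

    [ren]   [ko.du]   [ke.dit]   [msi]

[ren] — σ1 onset /r/, coda /n/ ok → phonotactically legal
[ko.du] — σ1 onset /k/, coda /∅/ ok; σ2 onset /d/, coda /∅/ ok → phonotactically legal
[ke.dit] — σ1 onset /k/, coda /∅/ ok; σ2 onset /d/, coda /t/ ok → phonotactically legal
[msi] — violates constraint 2: syllable 1 onset /ms/ has 2 consonants (> 1) → phonotactically illegal

[msi]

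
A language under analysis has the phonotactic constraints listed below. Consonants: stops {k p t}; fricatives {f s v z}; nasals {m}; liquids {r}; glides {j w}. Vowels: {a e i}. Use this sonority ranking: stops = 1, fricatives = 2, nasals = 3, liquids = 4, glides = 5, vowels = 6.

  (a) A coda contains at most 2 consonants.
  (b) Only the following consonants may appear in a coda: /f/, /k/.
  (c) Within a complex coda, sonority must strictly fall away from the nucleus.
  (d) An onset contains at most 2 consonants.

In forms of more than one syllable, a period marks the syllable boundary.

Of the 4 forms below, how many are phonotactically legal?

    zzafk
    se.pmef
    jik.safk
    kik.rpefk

4

zzafk — σ1 onset /zz/ (2C), coda /fk/ (2→1 falls) ok → phonotactically legal
se.pmef — σ1 onset /s/, coda /∅/ ok; σ2 onset /pm/ (2C), coda /f/ ok → phonotactically legal
jik.safk — σ1 onset /j/, coda /k/ ok; σ2 onset /s/, coda /fk/ (2→1 falls) ok → phonotactically legal
kik.rpefk — σ1 onset /k/, coda /k/ ok; σ2 onset /rp/ (2C), coda /fk/ (2→1 falls) ok → phonotactically legal
Phonotactically legal: zzafk, se.pmef, jik.safk, kik.rpefk → 4.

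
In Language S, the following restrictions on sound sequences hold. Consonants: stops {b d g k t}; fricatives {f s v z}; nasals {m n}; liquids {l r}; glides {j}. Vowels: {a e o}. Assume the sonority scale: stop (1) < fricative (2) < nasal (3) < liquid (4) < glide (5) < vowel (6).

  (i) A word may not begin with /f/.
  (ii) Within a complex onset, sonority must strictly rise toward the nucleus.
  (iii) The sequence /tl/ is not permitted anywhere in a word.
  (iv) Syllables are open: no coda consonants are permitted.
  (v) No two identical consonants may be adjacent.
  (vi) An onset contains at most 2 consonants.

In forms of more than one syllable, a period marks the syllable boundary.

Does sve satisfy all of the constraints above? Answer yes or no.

no

sve — violates constraint (ii): syllable 1 onset /sv/: /s/ (fricative, 2) → /v/ (fricative, 2) does not rise → illicit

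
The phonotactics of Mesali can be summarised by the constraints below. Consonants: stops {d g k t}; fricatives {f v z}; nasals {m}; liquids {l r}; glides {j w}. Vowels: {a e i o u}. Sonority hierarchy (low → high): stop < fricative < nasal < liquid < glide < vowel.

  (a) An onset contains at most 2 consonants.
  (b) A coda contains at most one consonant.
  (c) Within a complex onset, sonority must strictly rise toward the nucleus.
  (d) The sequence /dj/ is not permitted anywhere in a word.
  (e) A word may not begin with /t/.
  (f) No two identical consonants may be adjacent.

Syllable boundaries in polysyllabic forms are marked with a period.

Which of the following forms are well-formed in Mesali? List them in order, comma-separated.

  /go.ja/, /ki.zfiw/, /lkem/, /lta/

/go.ja/

/go.ja/ — σ1 onset /g/, coda /∅/ ok; σ2 onset /j/, coda /∅/ ok → well-formed
/ki.zfiw/ — violates constraint (c): syllable 2 onset /zf/: /z/ (fricative, 2) → /f/ (fricative, 2) does not rise → ill-formed
/lkem/ — violates constraint (c): syllable 1 onset /lk/: /l/ (liquid, 4) → /k/ (stop, 1) does not rise → ill-formed
/lta/ — violates constraint (c): syllable 1 onset /lt/: /l/ (liquid, 4) → /t/ (stop, 1) does not rise → ill-formed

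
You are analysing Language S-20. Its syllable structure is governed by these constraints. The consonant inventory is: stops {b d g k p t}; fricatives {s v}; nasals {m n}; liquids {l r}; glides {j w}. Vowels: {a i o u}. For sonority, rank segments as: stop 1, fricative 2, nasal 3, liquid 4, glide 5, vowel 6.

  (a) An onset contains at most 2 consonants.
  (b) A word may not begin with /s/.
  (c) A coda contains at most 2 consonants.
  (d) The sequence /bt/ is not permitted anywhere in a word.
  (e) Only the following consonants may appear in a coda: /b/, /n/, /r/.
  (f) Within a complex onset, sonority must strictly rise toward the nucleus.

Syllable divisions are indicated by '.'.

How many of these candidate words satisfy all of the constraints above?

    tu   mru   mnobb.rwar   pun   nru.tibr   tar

tu — σ1 onset /t/, coda /∅/ ok → phonotactically legal
mru — σ1 onset /mr/ (3→4 rises), coda /∅/ ok → phonotactically legal
mnobb.rwar — violates constraint (f): syllable 1 onset /mn/: /m/ (nasal, 3) → /n/ (nasal, 3) does not rise → phonotactically illegal
pun — σ1 onset /p/, coda /n/ ok → phonotactically legal
nru.tibr — σ1 onset /nr/ (3→4 rises), coda /∅/ ok; σ2 onset /t/, coda /br/ (2C) ok → phonotactically legal
tar — σ1 onset /t/, coda /r/ ok → phonotactically legal
Phonotactically legal: tu, mru, pun, nru.tibr, tar → 5.

5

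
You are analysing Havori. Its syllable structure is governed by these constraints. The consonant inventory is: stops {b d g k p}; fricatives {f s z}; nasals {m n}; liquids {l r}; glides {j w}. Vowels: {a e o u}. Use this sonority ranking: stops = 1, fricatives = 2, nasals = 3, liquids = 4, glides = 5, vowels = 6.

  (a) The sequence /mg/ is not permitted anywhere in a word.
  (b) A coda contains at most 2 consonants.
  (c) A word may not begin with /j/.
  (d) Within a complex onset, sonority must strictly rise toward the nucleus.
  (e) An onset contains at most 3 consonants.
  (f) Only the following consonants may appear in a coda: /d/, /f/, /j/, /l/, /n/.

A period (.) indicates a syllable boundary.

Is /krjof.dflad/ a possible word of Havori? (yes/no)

/krjof.dflad/ — σ1 onset /krj/ (1→4→5 rises), coda /f/ ok; σ2 onset /dfl/ (1→2→4 rises), coda /d/ ok → licit

yes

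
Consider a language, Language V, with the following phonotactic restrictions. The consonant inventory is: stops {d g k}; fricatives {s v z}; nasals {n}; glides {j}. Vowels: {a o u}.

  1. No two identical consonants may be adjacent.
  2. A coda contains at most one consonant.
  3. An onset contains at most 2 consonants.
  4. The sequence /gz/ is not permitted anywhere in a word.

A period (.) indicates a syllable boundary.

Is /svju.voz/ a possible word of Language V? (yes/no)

/svju.voz/ — violates constraint 3: syllable 1 onset /svj/ has 3 consonants (> 2) → illicit

no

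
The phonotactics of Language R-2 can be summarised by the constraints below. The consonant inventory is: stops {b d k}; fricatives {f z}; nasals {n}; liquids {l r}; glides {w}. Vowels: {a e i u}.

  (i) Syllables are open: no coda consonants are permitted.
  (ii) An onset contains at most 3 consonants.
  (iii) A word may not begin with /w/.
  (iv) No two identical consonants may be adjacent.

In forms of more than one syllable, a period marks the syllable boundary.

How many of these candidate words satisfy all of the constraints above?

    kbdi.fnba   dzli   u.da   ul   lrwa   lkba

kbdi.fnba — σ1 onset /kbd/ (3C), coda /∅/ ok; σ2 onset /fnb/ (3C), coda /∅/ ok → well-formed
dzli — σ1 onset /dzl/ (3C), coda /∅/ ok → well-formed
u.da — σ1 onset /∅/, coda /∅/ ok; σ2 onset /d/, coda /∅/ ok → well-formed
ul — violates constraint (i): syllable 1 coda /l/ has 1 consonant (> 0) → ill-formed
lrwa — σ1 onset /lrw/ (3C), coda /∅/ ok → well-formed
lkba — σ1 onset /lkb/ (3C), coda /∅/ ok → well-formed
Well-formed: kbdi.fnba, dzli, u.da, lrwa, lkba → 5.

5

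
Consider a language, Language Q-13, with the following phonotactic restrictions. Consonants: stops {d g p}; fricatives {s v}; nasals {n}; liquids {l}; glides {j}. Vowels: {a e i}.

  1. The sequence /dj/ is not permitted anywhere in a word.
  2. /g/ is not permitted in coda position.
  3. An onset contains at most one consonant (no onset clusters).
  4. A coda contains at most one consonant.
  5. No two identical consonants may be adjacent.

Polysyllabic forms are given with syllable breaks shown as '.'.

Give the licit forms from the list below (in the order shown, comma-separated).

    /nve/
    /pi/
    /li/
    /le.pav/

/pi/, /li/, /le.pav/

/nve/ — violates constraint 3: syllable 1 onset /nv/ has 2 consonants (> 1) → illicit
/pi/ — σ1 onset /p/, coda /∅/ ok → licit
/li/ — σ1 onset /l/, coda /∅/ ok → licit
/le.pav/ — σ1 onset /l/, coda /∅/ ok; σ2 onset /p/, coda /v/ ok → licit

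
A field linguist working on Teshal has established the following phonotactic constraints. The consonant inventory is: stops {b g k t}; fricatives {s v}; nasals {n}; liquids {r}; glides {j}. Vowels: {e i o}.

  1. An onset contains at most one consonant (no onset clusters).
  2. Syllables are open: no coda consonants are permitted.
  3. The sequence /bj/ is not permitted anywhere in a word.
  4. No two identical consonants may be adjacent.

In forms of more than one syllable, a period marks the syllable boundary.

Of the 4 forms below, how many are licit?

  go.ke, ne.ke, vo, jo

go.ke — σ1 onset /g/, coda /∅/ ok; σ2 onset /k/, coda /∅/ ok → licit
ne.ke — σ1 onset /n/, coda /∅/ ok; σ2 onset /k/, coda /∅/ ok → licit
vo — σ1 onset /v/, coda /∅/ ok → licit
jo — σ1 onset /j/, coda /∅/ ok → licit
Licit: go.ke, ne.ke, vo, jo → 4.

4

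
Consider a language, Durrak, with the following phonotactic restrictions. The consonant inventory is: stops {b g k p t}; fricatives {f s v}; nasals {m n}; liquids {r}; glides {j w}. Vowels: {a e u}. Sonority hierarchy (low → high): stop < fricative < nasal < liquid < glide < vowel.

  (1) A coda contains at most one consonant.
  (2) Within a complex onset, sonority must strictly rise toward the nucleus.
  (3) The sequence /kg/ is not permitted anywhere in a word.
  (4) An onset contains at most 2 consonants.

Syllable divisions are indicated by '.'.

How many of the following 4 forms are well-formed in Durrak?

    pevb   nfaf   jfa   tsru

pevb — violates constraint 1: syllable 1 coda /vb/ has 2 consonants (> 1) → ill-formed
nfaf — violates constraint 2: syllable 1 onset /nf/: /n/ (nasal, 3) → /f/ (fricative, 2) does not rise → ill-formed
jfa — violates constraint 2: syllable 1 onset /jf/: /j/ (glide, 5) → /f/ (fricative, 2) does not rise → ill-formed
tsru — violates constraint 4: syllable 1 onset /tsr/ has 3 consonants (> 2) → ill-formed
No form is well-formed → 0.

0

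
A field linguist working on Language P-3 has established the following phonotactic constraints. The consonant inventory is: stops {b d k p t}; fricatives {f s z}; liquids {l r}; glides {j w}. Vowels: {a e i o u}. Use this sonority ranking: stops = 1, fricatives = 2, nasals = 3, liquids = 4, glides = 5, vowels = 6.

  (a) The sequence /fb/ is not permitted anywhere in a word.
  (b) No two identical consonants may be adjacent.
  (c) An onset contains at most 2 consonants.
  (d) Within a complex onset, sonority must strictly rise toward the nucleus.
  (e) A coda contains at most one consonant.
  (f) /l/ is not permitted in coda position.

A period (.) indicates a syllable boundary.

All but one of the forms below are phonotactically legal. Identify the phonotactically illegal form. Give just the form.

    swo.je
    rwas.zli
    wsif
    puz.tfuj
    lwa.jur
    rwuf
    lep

wsif

swo.je — σ1 onset /sw/ (2→5 rises), coda /∅/ ok; σ2 onset /j/, coda /∅/ ok → phonotactically legal
rwas.zli — σ1 onset /rw/ (4→5 rises), coda /s/ ok; σ2 onset /zl/ (2→4 rises), coda /∅/ ok → phonotactically legal
wsif — violates constraint (d): syllable 1 onset /ws/: /w/ (glide, 5) → /s/ (fricative, 2) does not rise → phonotactically illegal
puz.tfuj — σ1 onset /p/, coda /z/ ok; σ2 onset /tf/ (1→2 rises), coda /j/ ok → phonotactically legal
lwa.jur — σ1 onset /lw/ (4→5 rises), coda /∅/ ok; σ2 onset /j/, coda /r/ ok → phonotactically legal
rwuf — σ1 onset /rw/ (4→5 rises), coda /f/ ok → phonotactically legal
lep — σ1 onset /l/, coda /p/ ok → phonotactically legal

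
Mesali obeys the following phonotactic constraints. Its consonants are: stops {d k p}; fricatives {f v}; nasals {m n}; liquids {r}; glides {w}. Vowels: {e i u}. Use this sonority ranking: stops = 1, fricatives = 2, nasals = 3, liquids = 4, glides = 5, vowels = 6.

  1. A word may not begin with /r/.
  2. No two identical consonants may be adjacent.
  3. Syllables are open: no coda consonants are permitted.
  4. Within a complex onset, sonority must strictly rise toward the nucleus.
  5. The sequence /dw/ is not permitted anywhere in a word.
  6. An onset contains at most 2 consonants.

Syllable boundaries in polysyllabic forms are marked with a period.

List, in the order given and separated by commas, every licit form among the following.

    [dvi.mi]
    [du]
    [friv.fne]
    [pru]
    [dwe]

[dvi.mi], [du], [pru]

[dvi.mi] — σ1 onset /dv/ (1→2 rises), coda /∅/ ok; σ2 onset /m/, coda /∅/ ok → licit
[du] — σ1 onset /d/, coda /∅/ ok → licit
[friv.fne] — violates constraint 3: syllable 1 coda /v/ has 1 consonant (> 0) → illicit
[pru] — σ1 onset /pr/ (1→4 rises), coda /∅/ ok → licit
[dwe] — violates constraint 5: contains banned sequence /dw/ → illicit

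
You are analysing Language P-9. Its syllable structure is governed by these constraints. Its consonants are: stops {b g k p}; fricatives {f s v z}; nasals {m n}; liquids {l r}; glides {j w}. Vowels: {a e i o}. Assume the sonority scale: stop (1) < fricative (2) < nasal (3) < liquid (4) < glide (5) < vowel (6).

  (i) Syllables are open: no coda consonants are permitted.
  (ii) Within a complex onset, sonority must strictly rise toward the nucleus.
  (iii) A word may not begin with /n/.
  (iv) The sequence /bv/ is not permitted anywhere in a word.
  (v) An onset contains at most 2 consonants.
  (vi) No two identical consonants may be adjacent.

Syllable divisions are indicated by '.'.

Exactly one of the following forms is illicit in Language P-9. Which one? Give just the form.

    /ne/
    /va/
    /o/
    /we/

/ne/ — violates constraint (iii): word begins with /n/ → illicit
/va/ — σ1 onset /v/, coda /∅/ ok → licit
/o/ — σ1 onset /∅/, coda /∅/ ok → licit
/we/ — σ1 onset /w/, coda /∅/ ok → licit

/ne/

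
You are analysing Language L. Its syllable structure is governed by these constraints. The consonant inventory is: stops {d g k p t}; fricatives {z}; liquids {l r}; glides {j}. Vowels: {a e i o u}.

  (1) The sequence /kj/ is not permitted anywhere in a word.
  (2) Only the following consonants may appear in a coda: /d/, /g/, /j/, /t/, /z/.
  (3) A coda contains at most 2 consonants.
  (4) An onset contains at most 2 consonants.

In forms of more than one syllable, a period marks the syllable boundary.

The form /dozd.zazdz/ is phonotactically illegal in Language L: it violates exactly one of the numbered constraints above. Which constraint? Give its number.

3

/dozd.zazdz/: syllable 2 coda /zdz/ has 3 consonants (> 2).
This is a violation of constraint 3: "A coda contains at most 2 consonants."
The remaining constraints (1, 2, 4) are satisfied.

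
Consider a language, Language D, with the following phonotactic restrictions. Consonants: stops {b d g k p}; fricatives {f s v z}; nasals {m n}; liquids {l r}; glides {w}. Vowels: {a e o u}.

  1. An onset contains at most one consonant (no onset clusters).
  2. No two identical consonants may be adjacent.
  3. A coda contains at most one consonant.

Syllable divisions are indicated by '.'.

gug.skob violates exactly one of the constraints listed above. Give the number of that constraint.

gug.skob: syllable 2 onset /sk/ has 2 consonants (> 1).
This is a violation of constraint 1: "An onset contains at most one consonant (no onset clusters)."
The remaining constraints (2, 3) are satisfied.

1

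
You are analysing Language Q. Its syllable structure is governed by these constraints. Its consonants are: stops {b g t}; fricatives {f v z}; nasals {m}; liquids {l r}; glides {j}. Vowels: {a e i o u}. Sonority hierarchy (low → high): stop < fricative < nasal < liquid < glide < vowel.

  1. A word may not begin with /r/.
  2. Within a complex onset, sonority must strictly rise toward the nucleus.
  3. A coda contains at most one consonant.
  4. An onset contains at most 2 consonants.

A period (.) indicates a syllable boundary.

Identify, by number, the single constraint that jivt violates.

jivt: syllable 1 coda /vt/ has 2 consonants (> 1).
This is a violation of constraint 3: "A coda contains at most one consonant."
The remaining constraints (1, 2, 4) are satisfied.

3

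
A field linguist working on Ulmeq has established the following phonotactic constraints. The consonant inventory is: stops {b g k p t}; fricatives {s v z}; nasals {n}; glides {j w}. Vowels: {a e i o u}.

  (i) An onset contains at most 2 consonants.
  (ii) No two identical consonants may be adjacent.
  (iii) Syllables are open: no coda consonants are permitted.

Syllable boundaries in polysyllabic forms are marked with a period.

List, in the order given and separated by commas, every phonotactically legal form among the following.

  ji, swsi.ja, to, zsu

ji, to, zsu

ji — σ1 onset /j/, coda /∅/ ok → phonotactically legal
swsi.ja — violates constraint (i): syllable 1 onset /sws/ has 3 consonants (> 2) → phonotactically illegal
to — σ1 onset /t/, coda /∅/ ok → phonotactically legal
zsu — σ1 onset /zs/ (2C), coda /∅/ ok → phonotactically legal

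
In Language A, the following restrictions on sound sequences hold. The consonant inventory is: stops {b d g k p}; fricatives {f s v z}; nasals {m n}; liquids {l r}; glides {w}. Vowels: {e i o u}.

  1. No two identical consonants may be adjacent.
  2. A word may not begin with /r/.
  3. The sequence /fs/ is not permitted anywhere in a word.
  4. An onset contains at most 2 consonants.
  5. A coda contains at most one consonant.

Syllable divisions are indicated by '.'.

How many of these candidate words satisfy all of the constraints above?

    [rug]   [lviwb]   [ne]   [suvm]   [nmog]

[rug] — violates constraint 2: word begins with /r/ → ill-formed
[lviwb] — violates constraint 5: syllable 1 coda /wb/ has 2 consonants (> 1) → ill-formed
[ne] — σ1 onset /n/, coda /∅/ ok → well-formed
[suvm] — violates constraint 5: syllable 1 coda /vm/ has 2 consonants (> 1) → ill-formed
[nmog] — σ1 onset /nm/ (2C), coda /g/ ok → well-formed
Well-formed: [ne], [nmog] → 2.

2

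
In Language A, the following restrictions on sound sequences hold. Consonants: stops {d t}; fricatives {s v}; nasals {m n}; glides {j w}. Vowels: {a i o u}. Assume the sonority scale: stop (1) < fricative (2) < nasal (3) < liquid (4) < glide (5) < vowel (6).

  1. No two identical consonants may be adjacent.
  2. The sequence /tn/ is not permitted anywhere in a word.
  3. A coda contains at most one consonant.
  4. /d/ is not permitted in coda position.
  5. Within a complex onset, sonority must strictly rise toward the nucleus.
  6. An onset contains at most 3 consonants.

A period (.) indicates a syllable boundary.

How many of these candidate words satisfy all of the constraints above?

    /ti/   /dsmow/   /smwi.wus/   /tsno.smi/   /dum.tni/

4

/ti/ — σ1 onset /t/, coda /∅/ ok → phonotactically legal
/dsmow/ — σ1 onset /dsm/ (1→2→3 rises), coda /w/ ok → phonotactically legal
/smwi.wus/ — σ1 onset /smw/ (2→3→5 rises), coda /∅/ ok; σ2 onset /w/, coda /s/ ok → phonotactically legal
/tsno.smi/ — σ1 onset /tsn/ (1→2→3 rises), coda /∅/ ok; σ2 onset /sm/ (2→3 rises), coda /∅/ ok → phonotactically legal
/dum.tni/ — violates constraint 2: contains banned sequence /tn/ → phonotactically illegal
Phonotactically legal: /ti/, /dsmow/, /smwi.wus/, /tsno.smi/ → 4.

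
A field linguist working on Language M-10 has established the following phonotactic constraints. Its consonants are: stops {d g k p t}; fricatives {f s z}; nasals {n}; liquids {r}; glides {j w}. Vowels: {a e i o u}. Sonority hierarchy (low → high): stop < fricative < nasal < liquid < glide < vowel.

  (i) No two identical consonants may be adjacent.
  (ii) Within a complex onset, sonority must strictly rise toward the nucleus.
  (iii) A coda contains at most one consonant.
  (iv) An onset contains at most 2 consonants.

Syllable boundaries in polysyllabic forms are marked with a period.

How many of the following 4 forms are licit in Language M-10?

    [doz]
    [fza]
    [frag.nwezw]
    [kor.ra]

[doz] — σ1 onset /d/, coda /z/ ok → licit
[fza] — violates constraint (ii): syllable 1 onset /fz/: /f/ (fricative, 2) → /z/ (fricative, 2) does not rise → illicit
[frag.nwezw] — violates constraint (iii): syllable 2 coda /zw/ has 2 consonants (> 1) → illicit
[kor.ra] — violates constraint (i): adjacent identical consonants /rr/ → illicit
Licit: [doz] → 1.

1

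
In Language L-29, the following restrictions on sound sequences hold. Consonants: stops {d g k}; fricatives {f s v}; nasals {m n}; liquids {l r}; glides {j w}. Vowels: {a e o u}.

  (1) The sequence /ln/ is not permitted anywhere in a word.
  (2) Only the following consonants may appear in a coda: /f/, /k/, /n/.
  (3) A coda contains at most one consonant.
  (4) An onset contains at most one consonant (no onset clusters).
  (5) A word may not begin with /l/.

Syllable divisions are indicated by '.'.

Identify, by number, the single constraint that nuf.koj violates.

2

nuf.koj: syllable 2 coda contains /j/, which is not a licensed coda consonant.
This is a violation of constraint 2: "Only the following consonants may appear in a coda: /f/, /k/, /n/."
The remaining constraints (1, 3, 4, 5) are satisfied.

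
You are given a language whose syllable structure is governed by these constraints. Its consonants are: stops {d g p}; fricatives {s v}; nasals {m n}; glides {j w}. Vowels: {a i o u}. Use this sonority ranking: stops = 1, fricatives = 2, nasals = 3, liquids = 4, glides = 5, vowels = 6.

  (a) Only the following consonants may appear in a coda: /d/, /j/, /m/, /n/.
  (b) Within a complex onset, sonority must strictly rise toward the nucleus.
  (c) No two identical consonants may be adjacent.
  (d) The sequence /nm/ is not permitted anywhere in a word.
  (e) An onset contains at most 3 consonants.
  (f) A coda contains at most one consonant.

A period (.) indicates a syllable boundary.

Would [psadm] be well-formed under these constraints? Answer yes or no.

[psadm] — violates constraint (f): syllable 1 coda /dm/ has 2 consonants (> 1) → ill-formed

no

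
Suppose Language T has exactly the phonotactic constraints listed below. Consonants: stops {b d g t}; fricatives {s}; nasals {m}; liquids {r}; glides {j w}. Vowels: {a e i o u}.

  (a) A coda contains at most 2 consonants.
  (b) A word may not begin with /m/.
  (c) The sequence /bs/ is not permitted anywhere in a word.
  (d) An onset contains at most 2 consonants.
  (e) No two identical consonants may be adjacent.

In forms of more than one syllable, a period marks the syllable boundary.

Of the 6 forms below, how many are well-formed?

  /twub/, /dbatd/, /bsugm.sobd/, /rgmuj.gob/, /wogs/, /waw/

4

/twub/ — σ1 onset /tw/ (2C), coda /b/ ok → well-formed
/dbatd/ — σ1 onset /db/ (2C), coda /td/ (2C) ok → well-formed
/bsugm.sobd/ — violates constraint (c): contains banned sequence /bs/ → ill-formed
/rgmuj.gob/ — violates constraint (d): syllable 1 onset /rgm/ has 3 consonants (> 2) → ill-formed
/wogs/ — σ1 onset /w/, coda /gs/ (2C) ok → well-formed
/waw/ — σ1 onset /w/, coda /w/ ok → well-formed
Well-formed: /twub/, /dbatd/, /wogs/, /waw/ → 4.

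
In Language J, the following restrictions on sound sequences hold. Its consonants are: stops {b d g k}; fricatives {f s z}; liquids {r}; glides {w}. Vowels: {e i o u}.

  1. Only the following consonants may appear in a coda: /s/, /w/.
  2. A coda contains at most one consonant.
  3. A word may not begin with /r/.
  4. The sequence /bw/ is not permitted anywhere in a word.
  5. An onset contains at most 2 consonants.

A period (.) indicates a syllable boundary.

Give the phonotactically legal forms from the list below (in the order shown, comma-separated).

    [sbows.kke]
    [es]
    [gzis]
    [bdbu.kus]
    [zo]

[sbows.kke] — violates constraint 2: syllable 1 coda /ws/ has 2 consonants (> 1) → phonotactically illegal
[es] — σ1 onset /∅/, coda /s/ ok → phonotactically legal
[gzis] — σ1 onset /gz/ (2C), coda /s/ ok → phonotactically legal
[bdbu.kus] — violates constraint 5: syllable 1 onset /bdb/ has 3 consonants (> 2) → phonotactically illegal
[zo] — σ1 onset /z/, coda /∅/ ok → phonotactically legal

[es], [gzis], [zo]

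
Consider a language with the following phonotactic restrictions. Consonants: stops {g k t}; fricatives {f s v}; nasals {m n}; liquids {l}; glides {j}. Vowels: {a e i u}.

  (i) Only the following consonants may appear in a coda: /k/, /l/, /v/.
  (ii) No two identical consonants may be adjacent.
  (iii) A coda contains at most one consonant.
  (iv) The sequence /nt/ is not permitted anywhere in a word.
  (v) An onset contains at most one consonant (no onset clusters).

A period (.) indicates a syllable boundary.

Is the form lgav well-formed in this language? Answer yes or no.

lgav — violates constraint (v): syllable 1 onset /lg/ has 2 consonants (> 1) → ill-formed

no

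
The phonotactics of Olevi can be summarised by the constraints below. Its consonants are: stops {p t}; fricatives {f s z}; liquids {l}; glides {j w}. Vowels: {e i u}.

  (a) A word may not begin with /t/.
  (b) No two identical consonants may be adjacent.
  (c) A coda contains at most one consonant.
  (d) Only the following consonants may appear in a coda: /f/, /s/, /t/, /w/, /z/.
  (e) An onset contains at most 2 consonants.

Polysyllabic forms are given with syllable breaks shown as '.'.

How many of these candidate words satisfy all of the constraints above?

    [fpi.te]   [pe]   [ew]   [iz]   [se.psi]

[fpi.te] — σ1 onset /fp/ (2C), coda /∅/ ok; σ2 onset /t/, coda /∅/ ok → licit
[pe] — σ1 onset /p/, coda /∅/ ok → licit
[ew] — σ1 onset /∅/, coda /w/ ok → licit
[iz] — σ1 onset /∅/, coda /z/ ok → licit
[se.psi] — σ1 onset /s/, coda /∅/ ok; σ2 onset /ps/ (2C), coda /∅/ ok → licit
Licit: [fpi.te], [pe], [ew], [iz], [se.psi] → 5.

5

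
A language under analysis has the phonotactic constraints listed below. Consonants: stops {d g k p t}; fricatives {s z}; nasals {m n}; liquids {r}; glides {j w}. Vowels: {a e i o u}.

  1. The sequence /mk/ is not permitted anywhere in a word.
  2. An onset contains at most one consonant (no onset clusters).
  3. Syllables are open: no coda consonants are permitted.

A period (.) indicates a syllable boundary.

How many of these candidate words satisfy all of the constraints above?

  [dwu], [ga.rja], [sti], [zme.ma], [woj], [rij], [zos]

[dwu] — violates constraint 2: syllable 1 onset /dw/ has 2 consonants (> 1) → phonotactically illegal
[ga.rja] — violates constraint 2: syllable 2 onset /rj/ has 2 consonants (> 1) → phonotactically illegal
[sti] — violates constraint 2: syllable 1 onset /st/ has 2 consonants (> 1) → phonotactically illegal
[zme.ma] — violates constraint 2: syllable 1 onset /zm/ has 2 consonants (> 1) → phonotactically illegal
[woj] — violates constraint 3: syllable 1 coda /j/ has 1 consonant (> 0) → phonotactically illegal
[rij] — violates constraint 3: syllable 1 coda /j/ has 1 consonant (> 0) → phonotactically illegal
[zos] — violates constraint 3: syllable 1 coda /s/ has 1 consonant (> 0) → phonotactically illegal
No form is phonotactically legal → 0.

0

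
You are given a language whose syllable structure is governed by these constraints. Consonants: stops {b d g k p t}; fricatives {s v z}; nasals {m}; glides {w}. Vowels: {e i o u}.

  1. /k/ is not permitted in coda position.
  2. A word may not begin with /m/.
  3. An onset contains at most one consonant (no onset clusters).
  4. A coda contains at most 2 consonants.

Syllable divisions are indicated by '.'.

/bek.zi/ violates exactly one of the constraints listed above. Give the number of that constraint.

1

/bek.zi/: syllable 1 coda contains /k/.
This is a violation of constraint 1: "/k/ is not permitted in coda position."
The remaining constraints (2, 3, 4) are satisfied.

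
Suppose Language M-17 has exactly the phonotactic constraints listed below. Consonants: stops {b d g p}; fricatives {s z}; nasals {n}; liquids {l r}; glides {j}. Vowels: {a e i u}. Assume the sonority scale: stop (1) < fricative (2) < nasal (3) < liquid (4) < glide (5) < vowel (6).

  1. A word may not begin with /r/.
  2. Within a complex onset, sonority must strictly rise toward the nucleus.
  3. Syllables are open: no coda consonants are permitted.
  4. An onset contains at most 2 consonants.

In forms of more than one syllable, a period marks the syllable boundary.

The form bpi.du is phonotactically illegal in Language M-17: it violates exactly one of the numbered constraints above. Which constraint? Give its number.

bpi.du: syllable 1 onset /bp/: /b/ (stop, 1) → /p/ (stop, 1) does not rise.
This is a violation of constraint 2: "Within a complex onset, sonority must strictly rise toward the nucleus."
The remaining constraints (1, 3, 4) are satisfied.

2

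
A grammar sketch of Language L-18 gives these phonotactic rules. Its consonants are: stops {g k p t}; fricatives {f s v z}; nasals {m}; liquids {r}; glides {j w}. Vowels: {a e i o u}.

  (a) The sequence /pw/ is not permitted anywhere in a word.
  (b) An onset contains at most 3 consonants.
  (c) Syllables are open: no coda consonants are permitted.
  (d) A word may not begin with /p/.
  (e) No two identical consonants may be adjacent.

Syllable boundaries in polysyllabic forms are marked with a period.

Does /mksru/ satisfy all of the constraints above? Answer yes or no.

/mksru/ — violates constraint (b): syllable 1 onset /mksr/ has 4 consonants (> 3) → ill-formed

no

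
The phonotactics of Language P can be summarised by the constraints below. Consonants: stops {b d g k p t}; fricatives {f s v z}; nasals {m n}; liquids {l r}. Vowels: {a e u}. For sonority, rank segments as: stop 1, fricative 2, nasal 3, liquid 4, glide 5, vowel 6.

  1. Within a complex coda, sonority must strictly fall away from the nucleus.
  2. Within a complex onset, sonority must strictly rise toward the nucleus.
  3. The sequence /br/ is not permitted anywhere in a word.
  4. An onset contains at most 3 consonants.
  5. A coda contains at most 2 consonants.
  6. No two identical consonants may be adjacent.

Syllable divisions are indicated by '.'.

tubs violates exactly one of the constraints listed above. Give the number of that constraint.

1

tubs: syllable 1 coda /bs/: /b/ (stop, 1) → /s/ (fricative, 2) does not fall.
This is a violation of constraint 1: "Within a complex coda, sonority must strictly fall away from the nucleus."
The remaining constraints (2, 3, 4, 5, 6) are satisfied.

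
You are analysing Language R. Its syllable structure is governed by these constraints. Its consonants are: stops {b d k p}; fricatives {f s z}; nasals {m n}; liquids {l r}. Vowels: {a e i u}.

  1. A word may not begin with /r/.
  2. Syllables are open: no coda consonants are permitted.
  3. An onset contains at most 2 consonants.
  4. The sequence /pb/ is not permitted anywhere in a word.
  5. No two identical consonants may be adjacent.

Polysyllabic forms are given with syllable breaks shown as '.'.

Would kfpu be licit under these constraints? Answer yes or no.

kfpu — violates constraint 3: syllable 1 onset /kfp/ has 3 consonants (> 2) → illicit

no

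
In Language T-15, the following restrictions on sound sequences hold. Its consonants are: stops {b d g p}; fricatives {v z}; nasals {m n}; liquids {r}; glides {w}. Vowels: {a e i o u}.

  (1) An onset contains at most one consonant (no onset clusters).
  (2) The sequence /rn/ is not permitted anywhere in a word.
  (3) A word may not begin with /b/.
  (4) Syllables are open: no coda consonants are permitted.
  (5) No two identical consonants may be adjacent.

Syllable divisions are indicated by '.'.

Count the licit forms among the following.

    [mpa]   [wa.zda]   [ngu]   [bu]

0

[mpa] — violates constraint 1: syllable 1 onset /mp/ has 2 consonants (> 1) → illicit
[wa.zda] — violates constraint 1: syllable 2 onset /zd/ has 2 consonants (> 1) → illicit
[ngu] — violates constraint 1: syllable 1 onset /ng/ has 2 consonants (> 1) → illicit
[bu] — violates constraint 3: word begins with /b/ → illicit
No form is licit → 0.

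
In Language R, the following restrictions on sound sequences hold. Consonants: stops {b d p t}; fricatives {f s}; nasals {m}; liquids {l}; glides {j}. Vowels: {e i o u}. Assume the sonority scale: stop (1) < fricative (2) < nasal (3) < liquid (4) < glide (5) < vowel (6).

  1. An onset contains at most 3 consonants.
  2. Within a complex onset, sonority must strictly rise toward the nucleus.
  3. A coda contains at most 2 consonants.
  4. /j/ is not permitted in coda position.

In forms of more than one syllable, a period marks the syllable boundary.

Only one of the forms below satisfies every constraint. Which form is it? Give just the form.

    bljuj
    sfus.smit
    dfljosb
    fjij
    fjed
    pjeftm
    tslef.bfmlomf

bljuj — violates constraint 4: syllable 1 coda contains /j/ → illicit
sfus.smit — violates constraint 2: syllable 1 onset /sf/: /s/ (fricative, 2) → /f/ (fricative, 2) does not rise → illicit
dfljosb — violates constraint 1: syllable 1 onset /dflj/ has 4 consonants (> 3) → illicit
fjij — violates constraint 4: syllable 1 coda contains /j/ → illicit
fjed — σ1 onset /fj/ (2→5 rises), coda /d/ ok → licit
pjeftm — violates constraint 3: syllable 1 coda /ftm/ has 3 consonants (> 2) → illicit
tslef.bfmlomf — violates constraint 1: syllable 2 onset /bfml/ has 4 consonants (> 3) → illicit

fjed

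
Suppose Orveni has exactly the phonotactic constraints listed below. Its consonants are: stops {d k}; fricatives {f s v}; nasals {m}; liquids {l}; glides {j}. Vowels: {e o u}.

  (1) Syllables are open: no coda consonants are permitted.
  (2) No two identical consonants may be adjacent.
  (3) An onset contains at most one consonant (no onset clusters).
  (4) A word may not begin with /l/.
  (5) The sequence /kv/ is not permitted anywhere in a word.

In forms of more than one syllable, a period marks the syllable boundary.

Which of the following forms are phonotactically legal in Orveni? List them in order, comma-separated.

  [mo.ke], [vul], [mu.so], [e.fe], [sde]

[mo.ke], [mu.so], [e.fe]

[mo.ke] — σ1 onset /m/, coda /∅/ ok; σ2 onset /k/, coda /∅/ ok → phonotactically legal
[vul] — violates constraint 1: syllable 1 coda /l/ has 1 consonant (> 0) → phonotactically illegal
[mu.so] — σ1 onset /m/, coda /∅/ ok; σ2 onset /s/, coda /∅/ ok → phonotactically legal
[e.fe] — σ1 onset /∅/, coda /∅/ ok; σ2 onset /f/, coda /∅/ ok → phonotactically legal
[sde] — violates constraint 3: syllable 1 onset /sd/ has 2 consonants (> 1) → phonotactically illegal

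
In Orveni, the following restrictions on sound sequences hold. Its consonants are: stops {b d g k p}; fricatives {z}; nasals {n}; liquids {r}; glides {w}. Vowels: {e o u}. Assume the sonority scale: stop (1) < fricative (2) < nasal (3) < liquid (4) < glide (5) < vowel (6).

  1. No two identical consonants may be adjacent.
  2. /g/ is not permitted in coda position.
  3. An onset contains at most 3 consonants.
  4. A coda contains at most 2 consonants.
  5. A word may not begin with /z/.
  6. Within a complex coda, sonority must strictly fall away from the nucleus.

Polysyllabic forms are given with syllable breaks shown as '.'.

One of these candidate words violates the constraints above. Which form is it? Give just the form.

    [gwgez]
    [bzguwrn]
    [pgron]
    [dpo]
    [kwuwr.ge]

[gwgez] — σ1 onset /gwg/ (3C), coda /z/ ok → licit
[bzguwrn] — violates constraint 4: syllable 1 coda /wrn/ has 3 consonants (> 2) → illicit
[pgron] — σ1 onset /pgr/ (3C), coda /n/ ok → licit
[dpo] — σ1 onset /dp/ (2C), coda /∅/ ok → licit
[kwuwr.ge] — σ1 onset /kw/ (2C), coda /wr/ (5→4 falls) ok; σ2 onset /g/, coda /∅/ ok → licit

[bzguwrn]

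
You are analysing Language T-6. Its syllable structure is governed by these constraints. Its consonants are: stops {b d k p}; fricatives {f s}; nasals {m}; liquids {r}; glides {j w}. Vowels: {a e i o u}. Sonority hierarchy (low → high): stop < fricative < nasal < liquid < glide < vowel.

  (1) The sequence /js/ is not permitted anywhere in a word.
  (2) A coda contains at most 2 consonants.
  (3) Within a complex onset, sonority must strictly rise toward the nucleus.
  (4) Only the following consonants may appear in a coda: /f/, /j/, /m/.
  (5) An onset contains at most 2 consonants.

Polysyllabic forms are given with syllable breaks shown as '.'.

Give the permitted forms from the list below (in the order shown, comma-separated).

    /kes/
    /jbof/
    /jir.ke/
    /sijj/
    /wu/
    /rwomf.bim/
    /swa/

/kes/ — violates constraint 4: syllable 1 coda contains /s/, which is not a licensed coda consonant → not permitted
/jbof/ — violates constraint 3: syllable 1 onset /jb/: /j/ (glide, 5) → /b/ (stop, 1) does not rise → not permitted
/jir.ke/ — violates constraint 4: syllable 1 coda contains /r/, which is not a licensed coda consonant → not permitted
/sijj/ — σ1 onset /s/, coda /jj/ (2C) ok → permitted
/wu/ — σ1 onset /w/, coda /∅/ ok → permitted
/rwomf.bim/ — σ1 onset /rw/ (4→5 rises), coda /mf/ (2C) ok; σ2 onset /b/, coda /m/ ok → permitted
/swa/ — σ1 onset /sw/ (2→5 rises), coda /∅/ ok → permitted

/sijj/, /wu/, /rwomf.bim/, /swa/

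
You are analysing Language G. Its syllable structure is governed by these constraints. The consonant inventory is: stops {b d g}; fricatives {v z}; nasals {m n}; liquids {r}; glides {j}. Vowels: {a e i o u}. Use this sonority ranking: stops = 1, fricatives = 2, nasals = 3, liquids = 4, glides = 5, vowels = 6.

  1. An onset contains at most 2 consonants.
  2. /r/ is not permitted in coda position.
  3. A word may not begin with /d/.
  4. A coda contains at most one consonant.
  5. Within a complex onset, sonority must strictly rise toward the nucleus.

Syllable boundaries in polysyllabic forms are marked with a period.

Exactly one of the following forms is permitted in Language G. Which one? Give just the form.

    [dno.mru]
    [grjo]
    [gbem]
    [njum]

[dno.mru] — violates constraint 3: word begins with /d/ → not permitted
[grjo] — violates constraint 1: syllable 1 onset /grj/ has 3 consonants (> 2) → not permitted
[gbem] — violates constraint 5: syllable 1 onset /gb/: /g/ (stop, 1) → /b/ (stop, 1) does not rise → not permitted
[njum] — σ1 onset /nj/ (3→5 rises), coda /m/ ok → permitted

[njum]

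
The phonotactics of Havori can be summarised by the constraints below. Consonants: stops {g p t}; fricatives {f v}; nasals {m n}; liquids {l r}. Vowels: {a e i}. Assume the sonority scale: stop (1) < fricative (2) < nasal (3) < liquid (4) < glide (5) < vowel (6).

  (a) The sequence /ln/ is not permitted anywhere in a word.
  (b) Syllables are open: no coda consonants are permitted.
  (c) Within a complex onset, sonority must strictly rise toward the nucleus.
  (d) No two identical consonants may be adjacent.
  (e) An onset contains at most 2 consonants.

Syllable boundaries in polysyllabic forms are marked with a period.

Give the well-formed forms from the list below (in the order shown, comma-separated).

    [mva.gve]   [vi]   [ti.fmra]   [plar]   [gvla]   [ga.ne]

[vi], [ga.ne]

[mva.gve] — violates constraint (c): syllable 1 onset /mv/: /m/ (nasal, 3) → /v/ (fricative, 2) does not rise → ill-formed
[vi] — σ1 onset /v/, coda /∅/ ok → well-formed
[ti.fmra] — violates constraint (e): syllable 2 onset /fmr/ has 3 consonants (> 2) → ill-formed
[plar] — violates constraint (b): syllable 1 coda /r/ has 1 consonant (> 0) → ill-formed
[gvla] — violates constraint (e): syllable 1 onset /gvl/ has 3 consonants (> 2) → ill-formed
[ga.ne] — σ1 onset /g/, coda /∅/ ok; σ2 onset /n/, coda /∅/ ok → well-formed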